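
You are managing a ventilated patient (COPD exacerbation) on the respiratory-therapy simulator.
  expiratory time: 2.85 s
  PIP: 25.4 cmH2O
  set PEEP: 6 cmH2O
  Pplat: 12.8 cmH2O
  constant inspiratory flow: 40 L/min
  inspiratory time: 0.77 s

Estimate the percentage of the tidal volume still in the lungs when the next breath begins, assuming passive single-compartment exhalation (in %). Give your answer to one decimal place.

13.6

Flow: 40 L/min ÷ 60 = 0.6667 L/s.
Vt = flow × Ti = 0.6667 L/s × 0.77 s × 1000 mL/L = 513.36 mL.
R = (PIP − Pplat)/V̇ = (25.4 − 12.8) / 0.6667 = 12.6/0.6667 = 18.899 cmH2O·s/L.
C = Vt/(Pplat − PEEP) = 513.36 / (12.8 − 6) = 513.36/6.8 = 75.494 mL/cmH2O.
τ = R × C = 18.899 × 0.07549 L/cmH2O = 1.427 s.
Fraction remaining at end-expiration = e^(−Te/τ) = e^(−2.85/1.427) = 0.1357 → 13.57%.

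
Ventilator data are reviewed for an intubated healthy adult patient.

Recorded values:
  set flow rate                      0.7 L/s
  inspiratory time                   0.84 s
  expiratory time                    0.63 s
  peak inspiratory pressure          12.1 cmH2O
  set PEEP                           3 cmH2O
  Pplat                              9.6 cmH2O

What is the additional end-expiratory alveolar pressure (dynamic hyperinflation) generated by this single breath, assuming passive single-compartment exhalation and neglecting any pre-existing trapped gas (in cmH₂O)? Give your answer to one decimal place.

0.9

Vt = flow × Ti = 0.7 L/s × 0.84 s × 1000 mL/L = 588.0 mL.
R = (PIP − Pplat)/V̇ = (12.1 − 9.6) / 0.7 = 2.5/0.7 = 3.571 cmH2O·s/L.
C = Vt/(Pplat − PEEP) = 588.0 / (9.6 − 3) = 588.0/6.6 = 89.091 mL/cmH2O.
τ = R × C = 3.571 × 0.08909 L/cmH2O = 0.3181 s.
Fraction remaining = e^(−Te/τ) = e^(−0.63/0.3181) = 0.138; trapped volume = 588.0 × 0.138 = 81.144 mL.
Additional alveolar pressure from trapping ≈ V_trapped / C = 81.144 / 89.091 = 0.9108 cmH2O.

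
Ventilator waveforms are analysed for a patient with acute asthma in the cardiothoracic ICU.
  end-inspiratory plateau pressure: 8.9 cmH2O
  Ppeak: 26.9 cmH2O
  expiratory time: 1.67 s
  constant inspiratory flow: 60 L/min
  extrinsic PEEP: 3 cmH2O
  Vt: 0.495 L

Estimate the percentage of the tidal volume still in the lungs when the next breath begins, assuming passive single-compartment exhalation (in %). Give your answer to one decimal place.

33.1

Flow: 60 L/min ÷ 60 = 1 L/s.
R = (PIP − Pplat)/V̇ = (26.9 − 8.9) / 1 = 18.0/1 = 18.0 cmH2O·s/L.
C = Vt/(Pplat − PEEP) = 495.0 / (8.9 − 3) = 495.0/5.9 = 83.898 mL/cmH2O.
τ = R × C = 18.0 × 0.0839 L/cmH2O = 1.51 s.
Fraction remaining at end-expiration = e^(−Te/τ) = e^(−1.67/1.51) = 0.3309 → 33.09%.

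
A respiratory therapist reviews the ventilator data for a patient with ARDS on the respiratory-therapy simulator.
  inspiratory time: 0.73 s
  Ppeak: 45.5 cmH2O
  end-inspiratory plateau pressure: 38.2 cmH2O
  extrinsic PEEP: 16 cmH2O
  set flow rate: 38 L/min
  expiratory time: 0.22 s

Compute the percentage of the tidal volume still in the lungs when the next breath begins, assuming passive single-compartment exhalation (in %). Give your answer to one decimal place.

40.0

Flow: 38 L/min ÷ 60 = 0.6333 L/s.
Vt = flow × Ti = 0.6333 L/s × 0.73 s × 1000 mL/L = 462.31 mL.
R = (PIP − Pplat)/V̇ = (45.5 − 38.2) / 0.6333 = 7.3/0.6333 = 11.527 cmH2O·s/L.
C = Vt/(Pplat − PEEP) = 462.31 / (38.2 − 16) = 462.31/22.2 = 20.825 mL/cmH2O.
τ = R × C = 11.527 × 0.02083 L/cmH2O = 0.2401 s.
Fraction remaining at end-expiration = e^(−Te/τ) = e^(−0.22/0.2401) = 0.4 → 40.0%.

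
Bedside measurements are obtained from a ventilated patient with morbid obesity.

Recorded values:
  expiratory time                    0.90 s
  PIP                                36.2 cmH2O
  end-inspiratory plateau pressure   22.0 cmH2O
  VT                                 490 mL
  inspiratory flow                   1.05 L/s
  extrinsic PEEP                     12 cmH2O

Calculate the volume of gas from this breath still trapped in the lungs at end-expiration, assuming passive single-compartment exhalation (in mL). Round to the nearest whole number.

R = (PIP − Pplat)/V̇ = (36.2 − 22.0) / 1.05 = 14.2/1.05 = 13.524 cmH2O·s/L.
C = Vt/(Pplat − PEEP) = 490.0 / (22.0 − 12) = 490.0/10.0 = 49.0 mL/cmH2O.
τ = R × C = 13.524 × 0.049 L/cmH2O = 0.6627 s.
Fraction remaining = e^(−Te/τ) = e^(−0.90/0.6627) = 0.2572.
Trapped volume = 490.0 × 0.2572 = 126.03 mL.

126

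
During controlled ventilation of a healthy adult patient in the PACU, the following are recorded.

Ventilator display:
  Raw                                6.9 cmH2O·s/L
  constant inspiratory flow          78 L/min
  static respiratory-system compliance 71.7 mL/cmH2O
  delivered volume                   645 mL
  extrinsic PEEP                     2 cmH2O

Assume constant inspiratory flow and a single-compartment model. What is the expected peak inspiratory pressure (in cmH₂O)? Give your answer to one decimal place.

20.0

Flow: 78 L/min ÷ 60 = 1.3 L/s.
Equation of motion (constant flow): PIP = Vt/C + R·V̇ + PEEP.
PIP = 645/71.7 + 6.9×1.3 + 2 = 8.996 + 8.97 + 2 = 19.966 cmH2O.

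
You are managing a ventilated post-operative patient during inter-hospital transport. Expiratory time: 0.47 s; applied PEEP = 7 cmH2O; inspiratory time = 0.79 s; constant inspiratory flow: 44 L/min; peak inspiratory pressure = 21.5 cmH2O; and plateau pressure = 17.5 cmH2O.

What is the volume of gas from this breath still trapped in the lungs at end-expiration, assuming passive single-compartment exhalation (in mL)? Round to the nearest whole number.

122

Flow: 44 L/min ÷ 60 = 0.7333 L/s.
Vt = flow × Ti = 0.7333 L/s × 0.79 s × 1000 mL/L = 579.31 mL.
R = (PIP − Pplat)/V̇ = (21.5 − 17.5) / 0.7333 = 4.0/0.7333 = 5.455 cmH2O·s/L.
C = Vt/(Pplat − PEEP) = 579.31 / (17.5 − 7) = 579.31/10.5 = 55.172 mL/cmH2O.
τ = R × C = 5.455 × 0.05517 L/cmH2O = 0.301 s.
Fraction remaining = e^(−Te/τ) = e^(−0.47/0.301) = 0.2098.
Trapped volume = 579.31 × 0.2098 = 121.54 mL.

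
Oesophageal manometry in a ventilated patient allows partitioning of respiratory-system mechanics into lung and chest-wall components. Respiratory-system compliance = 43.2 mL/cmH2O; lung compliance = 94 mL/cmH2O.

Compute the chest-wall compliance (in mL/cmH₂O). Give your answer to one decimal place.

79.9

1/Ccw = 1/Crs − 1/CL.
1/Ccw = 1/43.2 − 1/94 = 0.01251.
Ccw = 79.936 mL/cmH2O.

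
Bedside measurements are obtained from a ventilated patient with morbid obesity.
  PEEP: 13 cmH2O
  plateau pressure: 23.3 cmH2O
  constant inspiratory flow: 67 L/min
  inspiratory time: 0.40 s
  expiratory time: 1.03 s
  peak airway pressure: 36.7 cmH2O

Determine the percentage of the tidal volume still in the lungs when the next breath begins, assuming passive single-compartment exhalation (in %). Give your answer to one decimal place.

13.8

Flow: 67 L/min ÷ 60 = 1.1167 L/s.
Vt = flow × Ti = 1.1167 L/s × 0.40 s × 1000 mL/L = 446.68 mL.
R = (PIP − Pplat)/V̇ = (36.7 − 23.3) / 1.1167 = 13.4/1.1167 = 12.0 cmH2O·s/L.
C = Vt/(Pplat − PEEP) = 446.68 / (23.3 − 13) = 446.68/10.3 = 43.367 mL/cmH2O.
τ = R × C = 12.0 × 0.04337 L/cmH2O = 0.5204 s.
Fraction remaining at end-expiration = e^(−Te/τ) = e^(−1.03/0.5204) = 0.1382 → 13.82%.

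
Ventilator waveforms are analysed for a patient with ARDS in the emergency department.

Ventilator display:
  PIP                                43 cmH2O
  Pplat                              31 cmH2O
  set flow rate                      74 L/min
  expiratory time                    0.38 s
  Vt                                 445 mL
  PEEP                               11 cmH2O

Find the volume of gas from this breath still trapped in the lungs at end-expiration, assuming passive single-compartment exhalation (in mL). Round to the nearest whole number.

Flow: 74 L/min ÷ 60 = 1.2333 L/s.
R = (PIP − Pplat)/V̇ = (43 − 31) / 1.2333 = 12.0/1.2333 = 9.73 cmH2O·s/L.
C = Vt/(Pplat − PEEP) = 445.0 / (31 − 11) = 445.0/20.0 = 22.25 mL/cmH2O.
τ = R × C = 9.73 × 0.02225 L/cmH2O = 0.2165 s.
Fraction remaining = e^(−Te/τ) = e^(−0.38/0.2165) = 0.1729.
Trapped volume = 445.0 × 0.1729 = 76.941 mL.

77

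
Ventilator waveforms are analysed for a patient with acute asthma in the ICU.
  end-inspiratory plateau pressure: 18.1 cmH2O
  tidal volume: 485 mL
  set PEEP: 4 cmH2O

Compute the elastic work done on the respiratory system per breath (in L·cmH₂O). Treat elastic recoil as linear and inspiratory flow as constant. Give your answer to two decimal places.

3.42

Elastic work ≈ ½ × (Pplat − PEEP) × Vt = 0.5 × (18.1 − 4) × 0.485 L = 0.5 × 14.1 × 0.485 = 3.419 L·cmH2O.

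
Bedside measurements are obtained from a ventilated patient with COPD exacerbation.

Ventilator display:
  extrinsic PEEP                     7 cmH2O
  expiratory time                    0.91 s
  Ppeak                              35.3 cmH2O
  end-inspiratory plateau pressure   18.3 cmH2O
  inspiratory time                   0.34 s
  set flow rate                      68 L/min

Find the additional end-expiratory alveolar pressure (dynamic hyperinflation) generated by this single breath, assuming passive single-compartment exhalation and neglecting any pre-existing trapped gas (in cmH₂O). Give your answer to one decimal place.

Flow: 68 L/min ÷ 60 = 1.1333 L/s.
Vt = flow × Ti = 1.1333 L/s × 0.34 s × 1000 mL/L = 385.32 mL.
R = (PIP − Pplat)/V̇ = (35.3 − 18.3) / 1.1333 = 17.0/1.1333 = 15.0 cmH2O·s/L.
C = Vt/(Pplat − PEEP) = 385.32 / (18.3 − 7) = 385.32/11.3 = 34.099 mL/cmH2O.
τ = R × C = 15.0 × 0.0341 L/cmH2O = 0.5115 s.
Fraction remaining = e^(−Te/τ) = e^(−0.91/0.5115) = 0.1688; trapped volume = 385.32 × 0.1688 = 65.042 mL.
Additional alveolar pressure from trapping ≈ V_trapped / C = 65.042 / 34.099 = 1.907 cmH2O.

1.9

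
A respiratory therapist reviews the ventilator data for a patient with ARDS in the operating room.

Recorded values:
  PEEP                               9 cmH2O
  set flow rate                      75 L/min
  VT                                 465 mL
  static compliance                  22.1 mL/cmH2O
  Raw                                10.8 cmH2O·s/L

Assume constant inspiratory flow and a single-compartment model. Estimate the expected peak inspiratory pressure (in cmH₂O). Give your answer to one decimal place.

Flow: 75 L/min ÷ 60 = 1.25 L/s.
Equation of motion (constant flow): PIP = Vt/C + R·V̇ + PEEP.
PIP = 465/22.1 + 10.8×1.25 + 9 = 21.041 + 13.5 + 9 = 43.541 cmH2O.

43.5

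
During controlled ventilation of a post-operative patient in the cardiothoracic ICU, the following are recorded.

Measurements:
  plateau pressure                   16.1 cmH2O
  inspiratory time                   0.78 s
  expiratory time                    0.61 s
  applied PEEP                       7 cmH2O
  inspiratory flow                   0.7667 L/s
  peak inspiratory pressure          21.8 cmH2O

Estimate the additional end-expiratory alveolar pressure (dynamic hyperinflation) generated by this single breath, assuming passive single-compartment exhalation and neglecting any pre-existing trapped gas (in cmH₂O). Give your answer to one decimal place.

Vt = flow × Ti = 0.7667 L/s × 0.78 s × 1000 mL/L = 598.03 mL.
R = (PIP − Pplat)/V̇ = (21.8 − 16.1) / 0.7667 = 5.7/0.7667 = 7.434 cmH2O·s/L.
C = Vt/(Pplat − PEEP) = 598.03 / (16.1 − 7) = 598.03/9.1 = 65.718 mL/cmH2O.
τ = R × C = 7.434 × 0.06572 L/cmH2O = 0.4886 s.
Fraction remaining = e^(−Te/τ) = e^(−0.61/0.4886) = 0.2869; trapped volume = 598.03 × 0.2869 = 171.57 mL.
Additional alveolar pressure from trapping ≈ V_trapped / C = 171.57 / 65.718 = 2.611 cmH2O.

2.6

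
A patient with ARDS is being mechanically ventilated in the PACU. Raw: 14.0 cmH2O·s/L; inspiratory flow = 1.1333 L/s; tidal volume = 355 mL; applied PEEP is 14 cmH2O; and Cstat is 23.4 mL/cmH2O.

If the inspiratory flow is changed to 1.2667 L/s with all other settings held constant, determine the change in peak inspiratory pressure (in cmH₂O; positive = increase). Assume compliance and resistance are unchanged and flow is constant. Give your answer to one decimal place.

PIP = Vt/C + R·V̇ + PEEP (constant-flow equation of motion).
Only the resistive term changes: ΔPIP = R × ΔV̇ = 14.0 × (1.2667 − 1.1333) = 14.0 × 0.1334 = 1.868 cmH2O.

1.9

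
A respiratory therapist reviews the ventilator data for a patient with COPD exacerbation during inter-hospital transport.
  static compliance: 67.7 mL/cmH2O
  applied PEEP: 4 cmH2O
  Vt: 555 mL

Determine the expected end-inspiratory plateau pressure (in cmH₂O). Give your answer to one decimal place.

12.2

Pplat = PEEP + Vt / Cstat = 4 + 555 / 67.7 = 4 + 8.198 = 12.198 cmH2O.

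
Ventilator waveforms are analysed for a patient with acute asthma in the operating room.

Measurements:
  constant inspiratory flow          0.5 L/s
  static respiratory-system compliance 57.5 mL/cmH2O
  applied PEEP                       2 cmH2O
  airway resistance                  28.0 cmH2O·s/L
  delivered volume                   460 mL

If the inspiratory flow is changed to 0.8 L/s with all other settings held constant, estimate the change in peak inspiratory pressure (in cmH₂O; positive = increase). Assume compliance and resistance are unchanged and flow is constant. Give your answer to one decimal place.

8.4

PIP = Vt/C + R·V̇ + PEEP (constant-flow equation of motion).
Only the resistive term changes: ΔPIP = R × ΔV̇ = 28.0 × (0.8 − 0.5) = 28.0 × 0.3 = 8.4 cmH2O.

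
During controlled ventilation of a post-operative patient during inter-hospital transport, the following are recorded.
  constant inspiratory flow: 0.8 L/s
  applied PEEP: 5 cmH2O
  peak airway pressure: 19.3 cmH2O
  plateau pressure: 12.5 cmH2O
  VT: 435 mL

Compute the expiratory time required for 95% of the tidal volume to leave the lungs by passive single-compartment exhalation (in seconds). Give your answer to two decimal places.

R = (PIP − Pplat)/V̇ = (19.3 − 12.5) / 0.8 = 6.8/0.8 = 8.5 cmH2O·s/L.
C = Vt/(Pplat − PEEP) = 435.0 / (12.5 − 5) = 435.0/7.5 = 58.0 mL/cmH2O.
τ = R × C = 8.5 × 0.058 L/cmH2O = 0.493 s.
t = −τ·ln(1 − 0.95) = −0.493·ln(0.05) = 1.477 s.

1.48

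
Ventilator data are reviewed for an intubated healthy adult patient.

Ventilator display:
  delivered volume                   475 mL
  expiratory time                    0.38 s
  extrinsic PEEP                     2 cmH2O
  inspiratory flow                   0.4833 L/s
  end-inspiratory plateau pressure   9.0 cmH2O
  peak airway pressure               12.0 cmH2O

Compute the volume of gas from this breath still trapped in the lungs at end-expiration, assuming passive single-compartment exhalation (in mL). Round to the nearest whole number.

R = (PIP − Pplat)/V̇ = (12.0 − 9.0) / 0.4833 = 3.0/0.4833 = 6.207 cmH2O·s/L.
C = Vt/(Pplat − PEEP) = 475.0 / (9.0 − 2) = 475.0/7.0 = 67.857 mL/cmH2O.
τ = R × C = 6.207 × 0.06786 L/cmH2O = 0.4212 s.
Fraction remaining = e^(−Te/τ) = e^(−0.38/0.4212) = 0.4057.
Trapped volume = 475.0 × 0.4057 = 192.71 mL.

193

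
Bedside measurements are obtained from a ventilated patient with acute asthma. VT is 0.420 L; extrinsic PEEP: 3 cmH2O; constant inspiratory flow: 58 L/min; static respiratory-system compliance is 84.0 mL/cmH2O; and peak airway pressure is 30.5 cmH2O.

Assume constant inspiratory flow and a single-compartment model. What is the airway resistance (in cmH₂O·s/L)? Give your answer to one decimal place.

23.3

Flow: 58 L/min ÷ 60 = 0.9667 L/s.
Equation of motion (constant flow): PIP = Vt/C + R·V̇ + PEEP.
R·V̇ = PIP − Vt/C − PEEP = 30.5 − 420/84.0 − 3 = 30.5 − 5.0 − 3 = 22.5 cmH2O.
R = 22.5 / 0.9667 = 23.275 cmH2O·s/L.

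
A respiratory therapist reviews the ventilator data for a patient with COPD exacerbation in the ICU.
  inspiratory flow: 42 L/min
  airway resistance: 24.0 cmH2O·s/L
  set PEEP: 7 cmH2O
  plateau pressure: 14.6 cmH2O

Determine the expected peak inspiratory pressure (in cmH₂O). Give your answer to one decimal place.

31.4

Flow: 42 L/min ÷ 60 = 0.7 L/s.
PIP = Pplat + Raw × flow = 14.6 + 24.0 × 0.7 = 14.6 + 16.8 = 31.4 cmH2O.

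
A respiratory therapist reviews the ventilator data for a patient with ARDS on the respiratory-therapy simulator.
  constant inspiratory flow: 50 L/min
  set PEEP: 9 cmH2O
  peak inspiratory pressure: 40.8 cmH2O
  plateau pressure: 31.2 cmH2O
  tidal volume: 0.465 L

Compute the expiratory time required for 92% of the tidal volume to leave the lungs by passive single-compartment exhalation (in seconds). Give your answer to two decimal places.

Flow: 50 L/min ÷ 60 = 0.8333 L/s.
R = (PIP − Pplat)/V̇ = (40.8 − 31.2) / 0.8333 = 9.6/0.8333 = 11.52 cmH2O·s/L.
C = Vt/(Pplat − PEEP) = 465.0 / (31.2 − 9) = 465.0/22.2 = 20.946 mL/cmH2O.
τ = R × C = 11.52 × 0.02095 L/cmH2O = 0.2413 s.
t = −τ·ln(1 − 0.92) = −0.2413·ln(0.08) = 0.6095 s.

0.61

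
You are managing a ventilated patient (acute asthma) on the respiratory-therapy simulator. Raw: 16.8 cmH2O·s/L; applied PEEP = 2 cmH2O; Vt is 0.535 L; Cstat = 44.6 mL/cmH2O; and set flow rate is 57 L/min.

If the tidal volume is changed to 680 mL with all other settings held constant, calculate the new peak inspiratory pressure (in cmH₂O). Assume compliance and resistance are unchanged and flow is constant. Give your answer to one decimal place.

Flow: 57 L/min ÷ 60 = 0.95 L/s.
PIP = Vt/C + R·V̇ + PEEP (constant-flow equation of motion).
Only the elastic term changes: ΔPIP = ΔVt / C = (680 − 535) / 44.6 = 3.251 cmH2O.
Original PIP = 535/44.6 + 16.8×0.95 + 2 = 29.956 cmH2O; new PIP = 29.956 + (3.251) = 33.207 cmH2O.

33.2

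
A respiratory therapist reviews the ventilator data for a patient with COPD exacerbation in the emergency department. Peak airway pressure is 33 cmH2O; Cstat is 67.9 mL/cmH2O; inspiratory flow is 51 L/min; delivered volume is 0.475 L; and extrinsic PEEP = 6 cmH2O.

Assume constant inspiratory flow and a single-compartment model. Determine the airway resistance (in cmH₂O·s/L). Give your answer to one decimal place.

Flow: 51 L/min ÷ 60 = 0.85 L/s.
Equation of motion (constant flow): PIP = Vt/C + R·V̇ + PEEP.
R·V̇ = PIP − Vt/C − PEEP = 33 − 475/67.9 − 6 = 33 − 6.996 − 6 = 20.004 cmH2O.
R = 20.004 / 0.85 = 23.534 cmH2O·s/L.

23.5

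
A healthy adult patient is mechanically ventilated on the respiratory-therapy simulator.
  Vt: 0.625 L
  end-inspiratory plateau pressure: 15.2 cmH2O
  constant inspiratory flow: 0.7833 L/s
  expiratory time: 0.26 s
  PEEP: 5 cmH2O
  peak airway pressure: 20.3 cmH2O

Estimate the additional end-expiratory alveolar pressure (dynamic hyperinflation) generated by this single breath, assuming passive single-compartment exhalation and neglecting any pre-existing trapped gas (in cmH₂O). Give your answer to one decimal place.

R = (PIP − Pplat)/V̇ = (20.3 − 15.2) / 0.7833 = 5.1/0.7833 = 6.511 cmH2O·s/L.
C = Vt/(Pplat − PEEP) = 625.0 / (15.2 − 5) = 625.0/10.2 = 61.275 mL/cmH2O.
τ = R × C = 6.511 × 0.06128 L/cmH2O = 0.399 s.
Fraction remaining = e^(−Te/τ) = e^(−0.26/0.399) = 0.5212; trapped volume = 625.0 × 0.5212 = 325.75 mL.
Additional alveolar pressure from trapping ≈ V_trapped / C = 325.75 / 61.275 = 5.316 cmH2O.

5.3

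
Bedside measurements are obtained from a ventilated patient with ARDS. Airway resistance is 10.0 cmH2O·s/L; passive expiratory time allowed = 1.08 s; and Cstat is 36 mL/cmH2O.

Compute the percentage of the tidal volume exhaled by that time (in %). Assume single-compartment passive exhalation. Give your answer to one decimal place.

95.0

τ = R × C = 10.0 × 36 mL/cmH2O = 10.0 × 0.036 L/cmH2O = 0.36 s.
Passive exhalation: V(t)/V₀ = e^(−t/τ) = e^(−1.08/0.36) = 0.04979.
Fraction exhaled = 1 − 0.04979 = 0.9502 → 95.02%.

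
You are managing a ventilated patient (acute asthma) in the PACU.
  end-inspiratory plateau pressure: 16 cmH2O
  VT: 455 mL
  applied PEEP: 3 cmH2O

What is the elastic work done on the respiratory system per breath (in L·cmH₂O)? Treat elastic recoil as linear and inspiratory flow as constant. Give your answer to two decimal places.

2.96

Elastic work ≈ ½ × (Pplat − PEEP) × Vt = 0.5 × (16 − 3) × 0.455 L = 0.5 × 13.0 × 0.455 = 2.958 L·cmH2O.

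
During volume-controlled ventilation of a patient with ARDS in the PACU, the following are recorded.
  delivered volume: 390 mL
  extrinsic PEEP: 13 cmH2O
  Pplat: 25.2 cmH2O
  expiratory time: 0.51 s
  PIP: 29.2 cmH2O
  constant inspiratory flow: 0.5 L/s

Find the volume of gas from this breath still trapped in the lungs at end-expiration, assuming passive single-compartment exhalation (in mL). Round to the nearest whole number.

R = (PIP − Pplat)/V̇ = (29.2 − 25.2) / 0.5 = 4.0/0.5 = 8.0 cmH2O·s/L.
C = Vt/(Pplat − PEEP) = 390.0 / (25.2 − 13) = 390.0/12.2 = 31.967 mL/cmH2O.
τ = R × C = 8.0 × 0.03197 L/cmH2O = 0.2558 s.
Fraction remaining = e^(−Te/τ) = e^(−0.51/0.2558) = 0.1362.
Trapped volume = 390.0 × 0.1362 = 53.118 mL.

53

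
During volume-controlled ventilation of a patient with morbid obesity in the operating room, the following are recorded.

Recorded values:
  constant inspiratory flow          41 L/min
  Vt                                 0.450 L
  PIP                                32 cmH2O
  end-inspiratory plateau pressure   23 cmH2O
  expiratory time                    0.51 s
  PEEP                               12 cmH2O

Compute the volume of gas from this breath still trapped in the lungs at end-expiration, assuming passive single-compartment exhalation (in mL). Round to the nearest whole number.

175

Flow: 41 L/min ÷ 60 = 0.6833 L/s.
R = (PIP − Pplat)/V̇ = (32 − 23) / 0.6833 = 9.0/0.6833 = 13.171 cmH2O·s/L.
C = Vt/(Pplat − PEEP) = 450.0 / (23 − 12) = 450.0/11.0 = 40.909 mL/cmH2O.
τ = R × C = 13.171 × 0.04091 L/cmH2O = 0.5388 s.
Fraction remaining = e^(−Te/τ) = e^(−0.51/0.5388) = 0.3881.
Trapped volume = 450.0 × 0.3881 = 174.65 mL.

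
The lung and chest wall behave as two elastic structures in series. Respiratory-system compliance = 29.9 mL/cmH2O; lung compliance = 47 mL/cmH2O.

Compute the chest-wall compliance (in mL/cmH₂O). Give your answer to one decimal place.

1/Ccw = 1/Crs − 1/CL.
1/Ccw = 1/29.9 − 1/47 = 0.01217.
Ccw = 82.169 mL/cmH2O.

82.2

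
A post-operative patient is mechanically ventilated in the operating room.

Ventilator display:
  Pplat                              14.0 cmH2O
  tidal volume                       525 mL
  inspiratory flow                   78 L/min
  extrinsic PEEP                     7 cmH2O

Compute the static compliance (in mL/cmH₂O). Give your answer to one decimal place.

75.0

Cstat = Vt / (Pplat − PEEP) = 525 / (14.0 − 7) = 525 / 7.0 = 75.0 mL/cmH2O.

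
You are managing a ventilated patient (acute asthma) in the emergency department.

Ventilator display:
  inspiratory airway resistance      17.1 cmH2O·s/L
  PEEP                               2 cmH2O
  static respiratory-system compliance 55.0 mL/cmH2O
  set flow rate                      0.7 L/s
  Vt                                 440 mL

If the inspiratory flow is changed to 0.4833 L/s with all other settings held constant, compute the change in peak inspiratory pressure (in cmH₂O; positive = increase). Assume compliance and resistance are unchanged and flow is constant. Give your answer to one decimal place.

PIP = Vt/C + R·V̇ + PEEP (constant-flow equation of motion).
Only the resistive term changes: ΔPIP = R × ΔV̇ = 17.1 × (0.4833 − 0.7) = 17.1 × -0.2167 = -3.706 cmH2O.

-3.7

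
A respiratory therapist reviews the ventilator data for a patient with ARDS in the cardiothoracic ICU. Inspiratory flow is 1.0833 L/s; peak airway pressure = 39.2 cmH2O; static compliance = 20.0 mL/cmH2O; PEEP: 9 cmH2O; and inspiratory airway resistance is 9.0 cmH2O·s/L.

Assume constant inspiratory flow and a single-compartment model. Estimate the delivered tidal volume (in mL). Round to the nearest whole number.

Equation of motion (constant flow): PIP = Vt/C + R·V̇ + PEEP.
Vt/C = PIP − R·V̇ − PEEP = 39.2 − 9.75 − 9 = 20.45 cmH2O.
Vt = C × 20.45 = 20.0 × 20.45 = 409.0 mL.

409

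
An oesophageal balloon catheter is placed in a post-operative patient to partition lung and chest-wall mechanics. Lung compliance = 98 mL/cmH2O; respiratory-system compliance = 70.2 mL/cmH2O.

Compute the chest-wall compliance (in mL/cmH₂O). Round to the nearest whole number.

1/Ccw = 1/Crs − 1/CL.
1/Ccw = 1/70.2 − 1/98 = 0.004041.
Ccw = 247.46 mL/cmH2O.

247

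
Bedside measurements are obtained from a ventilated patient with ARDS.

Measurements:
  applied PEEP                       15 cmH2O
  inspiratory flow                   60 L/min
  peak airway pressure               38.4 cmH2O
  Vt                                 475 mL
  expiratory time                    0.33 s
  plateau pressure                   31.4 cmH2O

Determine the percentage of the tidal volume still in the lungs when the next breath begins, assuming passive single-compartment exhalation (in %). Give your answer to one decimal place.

Flow: 60 L/min ÷ 60 = 1 L/s.
R = (PIP − Pplat)/V̇ = (38.4 − 31.4) / 1 = 7.0/1 = 7.0 cmH2O·s/L.
C = Vt/(Pplat − PEEP) = 475.0 / (31.4 − 15) = 475.0/16.4 = 28.963 mL/cmH2O.
τ = R × C = 7.0 × 0.02896 L/cmH2O = 0.2027 s.
Fraction remaining at end-expiration = e^(−Te/τ) = e^(−0.33/0.2027) = 0.1963 → 19.63%.

19.6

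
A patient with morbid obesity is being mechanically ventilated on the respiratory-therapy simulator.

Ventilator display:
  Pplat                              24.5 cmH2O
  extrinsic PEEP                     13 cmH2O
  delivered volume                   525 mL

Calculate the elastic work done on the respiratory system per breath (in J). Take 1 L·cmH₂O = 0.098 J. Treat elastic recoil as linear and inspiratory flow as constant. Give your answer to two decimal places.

0.30

Elastic work ≈ ½ × (Pplat − PEEP) × Vt = 0.5 × (24.5 − 13) × 0.525 L = 0.5 × 11.5 × 0.525 = 3.019 L·cmH2O.
× 0.098 J/(L·cmH2O) → 0.2959 J.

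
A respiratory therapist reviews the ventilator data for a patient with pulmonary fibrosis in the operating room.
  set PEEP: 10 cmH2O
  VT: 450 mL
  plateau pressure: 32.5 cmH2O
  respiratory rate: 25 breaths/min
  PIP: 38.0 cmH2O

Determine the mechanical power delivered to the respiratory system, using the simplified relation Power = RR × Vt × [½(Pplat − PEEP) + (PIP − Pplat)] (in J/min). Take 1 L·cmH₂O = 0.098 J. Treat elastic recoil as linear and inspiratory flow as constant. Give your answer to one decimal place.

Per-breath work = Vt × [½(Pplat−PEEP) + (PIP−Pplat)] = 0.450 × [0.5×22.5 + 5.5] = 0.450 × 16.75 = 7.538 L·cmH2O.
Power = 25 × 7.538 = 188.45 L·cmH2O/min.
× 0.098 J/(L·cmH2O) → 18.468 J/min.

18.5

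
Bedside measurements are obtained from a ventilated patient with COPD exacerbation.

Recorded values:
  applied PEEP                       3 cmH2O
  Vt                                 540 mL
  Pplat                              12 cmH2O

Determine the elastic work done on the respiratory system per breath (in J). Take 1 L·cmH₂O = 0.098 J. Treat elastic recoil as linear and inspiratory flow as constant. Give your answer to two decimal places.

Elastic work ≈ ½ × (Pplat − PEEP) × Vt = 0.5 × (12 − 3) × 0.540 L = 0.5 × 9.0 × 0.540 = 2.43 L·cmH2O.
× 0.098 J/(L·cmH2O) → 0.2381 J.

0.24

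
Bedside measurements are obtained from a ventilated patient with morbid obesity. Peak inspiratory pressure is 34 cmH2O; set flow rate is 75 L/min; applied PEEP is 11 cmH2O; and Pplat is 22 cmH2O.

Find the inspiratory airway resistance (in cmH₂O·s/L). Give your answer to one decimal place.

9.6

Flow: 75 L/min ÷ 60 = 1.25 L/s.
Raw = (PIP − Pplat) / flow = (34 − 22) / 1.25 = 12.0 / 1.25 = 9.6 cmH2O·s/L.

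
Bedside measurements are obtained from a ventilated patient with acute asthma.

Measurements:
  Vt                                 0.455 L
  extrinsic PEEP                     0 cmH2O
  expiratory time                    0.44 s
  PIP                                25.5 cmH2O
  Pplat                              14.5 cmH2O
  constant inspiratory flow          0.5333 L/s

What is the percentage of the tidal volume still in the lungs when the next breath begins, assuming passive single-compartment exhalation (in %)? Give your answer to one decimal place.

R = (PIP − Pplat)/V̇ = (25.5 − 14.5) / 0.5333 = 11.0/0.5333 = 20.626 cmH2O·s/L.
C = Vt/(Pplat − PEEP) = 455.0 / (14.5 − 0) = 455.0/14.5 = 31.379 mL/cmH2O.
τ = R × C = 20.626 × 0.03138 L/cmH2O = 0.6472 s.
Fraction remaining at end-expiration = e^(−Te/τ) = e^(−0.44/0.6472) = 0.5067 → 50.67%.

50.7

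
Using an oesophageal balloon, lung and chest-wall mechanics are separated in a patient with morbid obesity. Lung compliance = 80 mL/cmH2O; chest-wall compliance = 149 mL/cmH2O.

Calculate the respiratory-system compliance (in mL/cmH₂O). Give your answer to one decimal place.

Lung and chest wall are elastances in series: 1/Crs = 1/CL + 1/Ccw.
1/Crs = 1/80 + 1/149 = 0.01921.
Crs = 52.056 mL/cmH2O.

52.1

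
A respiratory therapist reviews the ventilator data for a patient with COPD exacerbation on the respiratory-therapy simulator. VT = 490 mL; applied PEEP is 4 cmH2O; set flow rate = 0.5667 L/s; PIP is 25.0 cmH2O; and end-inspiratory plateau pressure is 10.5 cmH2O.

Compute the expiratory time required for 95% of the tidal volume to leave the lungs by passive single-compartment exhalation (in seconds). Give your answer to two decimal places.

5.78

R = (PIP − Pplat)/V̇ = (25.0 − 10.5) / 0.5667 = 14.5/0.5667 = 25.587 cmH2O·s/L.
C = Vt/(Pplat − PEEP) = 490.0 / (10.5 − 4) = 490.0/6.5 = 75.385 mL/cmH2O.
τ = R × C = 25.587 × 0.07539 L/cmH2O = 1.929 s.
t = −τ·ln(1 − 0.95) = −1.929·ln(0.05) = 5.779 s.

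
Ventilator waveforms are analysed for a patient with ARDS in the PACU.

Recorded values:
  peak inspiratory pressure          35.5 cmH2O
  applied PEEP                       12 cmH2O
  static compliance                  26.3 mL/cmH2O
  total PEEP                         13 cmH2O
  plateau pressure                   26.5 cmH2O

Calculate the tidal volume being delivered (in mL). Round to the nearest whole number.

End-expiratory occlusion gives total PEEP = 13 cmH2O (intrinsic PEEP = 13 − 12 = 1). Use total PEEP for the elastic gradient.
Vt = Cstat × (Pplat − PEEPtotal) = 26.3 × (26.5 − 13) = 26.3 × 13.5 = 355.05 mL.

355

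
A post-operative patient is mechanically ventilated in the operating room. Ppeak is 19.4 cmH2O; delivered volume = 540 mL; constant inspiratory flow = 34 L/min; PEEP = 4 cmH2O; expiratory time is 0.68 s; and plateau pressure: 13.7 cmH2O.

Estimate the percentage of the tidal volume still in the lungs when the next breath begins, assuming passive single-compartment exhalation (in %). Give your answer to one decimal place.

29.7

Flow: 34 L/min ÷ 60 = 0.5667 L/s.
R = (PIP − Pplat)/V̇ = (19.4 − 13.7) / 0.5667 = 5.7/0.5667 = 10.058 cmH2O·s/L.
C = Vt/(Pplat − PEEP) = 540.0 / (13.7 − 4) = 540.0/9.7 = 55.67 mL/cmH2O.
τ = R × C = 10.058 × 0.05567 L/cmH2O = 0.5599 s.
Fraction remaining at end-expiration = e^(−Te/τ) = e^(−0.68/0.5599) = 0.2969 → 29.69%.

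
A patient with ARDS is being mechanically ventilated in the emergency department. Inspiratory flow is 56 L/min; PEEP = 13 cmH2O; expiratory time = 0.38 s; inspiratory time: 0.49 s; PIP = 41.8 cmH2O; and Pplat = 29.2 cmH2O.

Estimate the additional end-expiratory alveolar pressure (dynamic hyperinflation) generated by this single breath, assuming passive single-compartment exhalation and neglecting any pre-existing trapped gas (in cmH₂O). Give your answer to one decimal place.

Flow: 56 L/min ÷ 60 = 0.9333 L/s.
Vt = flow × Ti = 0.9333 L/s × 0.49 s × 1000 mL/L = 457.32 mL.
R = (PIP − Pplat)/V̇ = (41.8 − 29.2) / 0.9333 = 12.6/0.9333 = 13.5 cmH2O·s/L.
C = Vt/(Pplat − PEEP) = 457.32 / (29.2 − 13) = 457.32/16.2 = 28.23 mL/cmH2O.
τ = R × C = 13.5 × 0.02823 L/cmH2O = 0.3811 s.
Fraction remaining = e^(−Te/τ) = e^(−0.38/0.3811) = 0.3689; trapped volume = 457.32 × 0.3689 = 168.71 mL.
Additional alveolar pressure from trapping ≈ V_trapped / C = 168.71 / 28.23 = 5.976 cmH2O.

6.0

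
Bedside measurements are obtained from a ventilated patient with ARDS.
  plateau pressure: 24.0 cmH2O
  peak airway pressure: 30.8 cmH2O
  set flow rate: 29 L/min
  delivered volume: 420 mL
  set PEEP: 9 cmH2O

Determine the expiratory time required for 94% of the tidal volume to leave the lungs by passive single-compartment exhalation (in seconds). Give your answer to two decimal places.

1.11

Flow: 29 L/min ÷ 60 = 0.4833 L/s.
R = (PIP − Pplat)/V̇ = (30.8 − 24.0) / 0.4833 = 6.8/0.4833 = 14.07 cmH2O·s/L.
C = Vt/(Pplat − PEEP) = 420.0 / (24.0 − 9) = 420.0/15.0 = 28.0 mL/cmH2O.
τ = R × C = 14.07 × 0.028 L/cmH2O = 0.394 s.
t = −τ·ln(1 − 0.94) = −0.394·ln(0.06) = 1.108 s.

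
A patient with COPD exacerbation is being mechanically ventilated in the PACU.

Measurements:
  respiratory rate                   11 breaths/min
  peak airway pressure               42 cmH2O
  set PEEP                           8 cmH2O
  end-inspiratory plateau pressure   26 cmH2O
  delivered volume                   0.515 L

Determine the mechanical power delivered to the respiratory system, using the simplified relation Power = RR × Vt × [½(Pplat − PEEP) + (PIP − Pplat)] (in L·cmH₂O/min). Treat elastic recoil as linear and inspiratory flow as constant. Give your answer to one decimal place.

141.6

Per-breath work = Vt × [½(Pplat−PEEP) + (PIP−Pplat)] = 0.515 × [0.5×18.0 + 16.0] = 0.515 × 25.0 = 12.875 L·cmH2O.
Power = 11 × 12.875 = 141.63 L·cmH2O/min.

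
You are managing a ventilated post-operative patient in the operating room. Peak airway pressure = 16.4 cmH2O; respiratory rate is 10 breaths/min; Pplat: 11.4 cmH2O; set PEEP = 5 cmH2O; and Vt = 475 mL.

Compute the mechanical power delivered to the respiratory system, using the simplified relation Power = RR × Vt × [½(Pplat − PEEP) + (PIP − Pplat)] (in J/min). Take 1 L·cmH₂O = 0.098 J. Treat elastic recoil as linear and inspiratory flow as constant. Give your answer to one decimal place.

Per-breath work = Vt × [½(Pplat−PEEP) + (PIP−Pplat)] = 0.475 × [0.5×6.4 + 5.0] = 0.475 × 8.2 = 3.895 L·cmH2O.
Power = 10 × 3.895 = 38.95 L·cmH2O/min.
× 0.098 J/(L·cmH2O) → 3.817 J/min.

3.8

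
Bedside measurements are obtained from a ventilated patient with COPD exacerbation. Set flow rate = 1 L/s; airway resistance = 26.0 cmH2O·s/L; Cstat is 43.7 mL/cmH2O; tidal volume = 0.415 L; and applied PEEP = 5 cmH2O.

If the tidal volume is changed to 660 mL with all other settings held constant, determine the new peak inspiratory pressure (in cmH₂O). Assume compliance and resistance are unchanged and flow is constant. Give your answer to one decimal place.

PIP = Vt/C + R·V̇ + PEEP (constant-flow equation of motion).
Only the elastic term changes: ΔPIP = ΔVt / C = (660 − 415) / 43.7 = 5.606 cmH2O.
Original PIP = 415/43.7 + 26.0×1 + 5 = 40.497 cmH2O; new PIP = 40.497 + (5.606) = 46.103 cmH2O.

46.1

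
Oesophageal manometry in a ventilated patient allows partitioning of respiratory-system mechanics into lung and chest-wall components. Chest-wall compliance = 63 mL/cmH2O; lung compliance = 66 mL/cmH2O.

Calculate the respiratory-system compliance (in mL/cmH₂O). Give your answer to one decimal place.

Lung and chest wall are elastances in series: 1/Crs = 1/CL + 1/Ccw.
1/Crs = 1/66 + 1/63 = 0.03102.
Crs = 32.237 mL/cmH2O.

32.2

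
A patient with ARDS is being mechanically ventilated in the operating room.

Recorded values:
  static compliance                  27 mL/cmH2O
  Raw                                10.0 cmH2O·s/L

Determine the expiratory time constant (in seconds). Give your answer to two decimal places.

τ = R × C = 10.0 × 27 mL/cmH2O = 10.0 × 0.027 L/cmH2O = 0.27 s.

0.27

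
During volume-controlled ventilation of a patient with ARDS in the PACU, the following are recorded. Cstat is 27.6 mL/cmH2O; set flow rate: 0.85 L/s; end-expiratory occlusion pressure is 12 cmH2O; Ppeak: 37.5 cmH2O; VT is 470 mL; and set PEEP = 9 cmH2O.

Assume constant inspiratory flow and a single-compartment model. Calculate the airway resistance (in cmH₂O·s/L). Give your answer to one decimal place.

10.0

Total PEEP = 12 cmH2O (set 9 + intrinsic 3); this is the baseline alveolar pressure.
Equation of motion (constant flow): PIP = Vt/C + R·V̇ + PEEP.
R·V̇ = PIP − Vt/C − PEEP = 37.5 − 470/27.6 − 12 = 37.5 − 17.029 − 12 = 8.471 cmH2O.
R = 8.471 / 0.85 = 9.966 cmH2O·s/L.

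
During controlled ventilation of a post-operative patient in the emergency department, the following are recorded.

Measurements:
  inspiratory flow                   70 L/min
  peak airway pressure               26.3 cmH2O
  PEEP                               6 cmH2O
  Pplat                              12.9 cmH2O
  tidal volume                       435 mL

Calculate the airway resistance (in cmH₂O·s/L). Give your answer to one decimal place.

Flow: 70 L/min ÷ 60 = 1.1667 L/s.
Raw = (PIP − Pplat) / flow = (26.3 − 12.9) / 1.1667 = 13.4 / 1.1667 = 11.485 cmH2O·s/L.

11.5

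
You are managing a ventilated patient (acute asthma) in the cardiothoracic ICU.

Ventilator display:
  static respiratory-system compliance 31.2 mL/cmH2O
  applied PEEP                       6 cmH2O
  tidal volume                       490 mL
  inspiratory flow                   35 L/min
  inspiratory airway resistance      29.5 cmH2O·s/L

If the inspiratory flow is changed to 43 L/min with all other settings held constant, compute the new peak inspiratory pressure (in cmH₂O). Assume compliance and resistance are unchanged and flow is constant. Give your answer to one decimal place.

Flow: 35 L/min ÷ 60 = 0.5833 L/s.
New flow: 43 L/min ÷ 60 = 0.7167 L/s.
PIP = Vt/C + R·V̇ + PEEP (constant-flow equation of motion).
Only the resistive term changes: ΔPIP = R × ΔV̇ = 29.5 × (0.7167 − 0.5833) = 29.5 × 0.1334 = 3.935 cmH2O.
Original PIP = 490/31.2 + 29.5×0.5833 + 6 = 38.912 cmH2O; new PIP = 38.912 + (3.935) = 42.847 cmH2O.

42.8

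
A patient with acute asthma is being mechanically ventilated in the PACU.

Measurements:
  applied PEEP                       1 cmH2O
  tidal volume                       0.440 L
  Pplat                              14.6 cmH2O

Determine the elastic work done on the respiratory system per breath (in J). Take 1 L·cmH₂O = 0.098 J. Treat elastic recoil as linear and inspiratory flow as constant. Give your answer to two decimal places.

0.29

Elastic work ≈ ½ × (Pplat − PEEP) × Vt = 0.5 × (14.6 − 1) × 0.440 L = 0.5 × 13.6 × 0.440 = 2.992 L·cmH2O.
× 0.098 J/(L·cmH2O) → 0.2932 J.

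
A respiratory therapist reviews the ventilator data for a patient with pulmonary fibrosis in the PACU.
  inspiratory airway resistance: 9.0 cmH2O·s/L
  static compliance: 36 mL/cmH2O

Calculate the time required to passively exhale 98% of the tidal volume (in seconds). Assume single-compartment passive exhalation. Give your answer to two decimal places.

1.27

τ = R × C = 9.0 × 36 mL/cmH2O = 9.0 × 0.036 L/cmH2O = 0.324 s.
Exhaled fraction f = 1 − e^(−t/τ) → t = −τ·ln(1 − f) = −0.324·ln(0.02) = 1.267 s.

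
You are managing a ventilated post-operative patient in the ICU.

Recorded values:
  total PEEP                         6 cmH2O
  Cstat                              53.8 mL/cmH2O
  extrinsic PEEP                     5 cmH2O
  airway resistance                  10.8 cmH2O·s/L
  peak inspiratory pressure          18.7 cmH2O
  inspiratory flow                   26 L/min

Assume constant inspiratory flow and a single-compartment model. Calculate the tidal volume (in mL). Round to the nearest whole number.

431

Flow: 26 L/min ÷ 60 = 0.4333 L/s.
Total PEEP = 6 cmH2O (set 5 + intrinsic 1); this is the baseline alveolar pressure.
Equation of motion (constant flow): PIP = Vt/C + R·V̇ + PEEP.
Vt/C = PIP − R·V̇ − PEEP = 18.7 − 4.68 − 6 = 8.02 cmH2O.
Vt = C × 8.02 = 53.8 × 8.02 = 431.48 mL.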